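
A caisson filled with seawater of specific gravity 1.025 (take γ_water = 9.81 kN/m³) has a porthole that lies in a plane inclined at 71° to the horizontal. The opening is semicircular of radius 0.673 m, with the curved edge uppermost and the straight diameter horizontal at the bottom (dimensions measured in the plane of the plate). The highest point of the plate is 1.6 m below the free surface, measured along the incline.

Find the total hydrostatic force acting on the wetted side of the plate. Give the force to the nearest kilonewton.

F ≈ 13 kN

γ = 1.025 × 9.81 = 10.05525 kN/m³.
Let θ = 71° be the plate's angle to the horizontal; measure y along the incline from where the plane meets the free surface. Vertical depth h = y·sinθ with sinθ = 0.945519.
The centroid lies 4r/(3π) = 0.28563 m above the diameter, so r − 4r/(3π) = 0.673 − 0.28563 = 0.38737 m below the topmost point, so y_c = 1.6 + 0.38737 = 1.98737 m and h_c = 1.98737 × 0.945519 = 1.8791 m.
A = πr²/2 = π × 0.673²/2 = 0.711459 m².
Resultant F = γ·h_c·A = 10.05525 × 1.8791 × 0.711459 = 13.4429 kN.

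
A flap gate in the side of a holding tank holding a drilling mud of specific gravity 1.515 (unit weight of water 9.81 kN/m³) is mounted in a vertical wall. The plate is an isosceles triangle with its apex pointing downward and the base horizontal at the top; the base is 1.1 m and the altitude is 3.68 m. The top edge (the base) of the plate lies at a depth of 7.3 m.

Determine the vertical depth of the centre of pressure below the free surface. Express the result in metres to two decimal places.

γ = 1.515 × 9.81 = 14.86215 kN/m³.
With the apex down, the centroid sits h/3 = 3.68/3 = 1.22667 m below the base (the top edge), so the centroid depth is h_c = 7.3 + 1.22667 = 8.52667 m.
A = ½ × 1.1 × 3.68 = 2.024 m².
Resultant F = γ·h_c·A = 14.86215 × 8.52667 × 2.024 = 256.491 kN.
I_c = b·h³/36 = 1.1 × 3.68³/36 = 1.52277 m⁴.
Centre of pressure: y_p = y_c + I_c/(y_c·A) = 8.52667 + 1.52277/(8.52667 × 2.024) = 8.52667 + 0.0882357 = 8.61491 m along the plane.

h_p = 8.61 m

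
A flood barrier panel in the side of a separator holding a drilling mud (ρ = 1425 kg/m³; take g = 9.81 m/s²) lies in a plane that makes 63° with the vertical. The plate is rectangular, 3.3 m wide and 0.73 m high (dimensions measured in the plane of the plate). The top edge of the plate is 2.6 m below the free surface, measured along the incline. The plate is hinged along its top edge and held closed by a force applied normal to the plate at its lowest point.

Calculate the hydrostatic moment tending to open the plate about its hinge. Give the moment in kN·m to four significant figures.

γ = ρg = 1425 × 9.81 / 1000 = 13.97925 kN/m³.
The plate makes 63° with the vertical, i.e. θ = 90° − 63° = 27° to the horizontal. Measuring y along the incline from the free-surface line, vertical depth h = y·sinθ with sinθ = 0.453990.
The centroid lies 0.73/2 = 0.365 m below the top edge, so y_c = 2.6 + 0.365 = 2.965 m and h_c = 2.965 × 0.453990 = 1.34608 m.
A = 3.3 × 0.73 = 2.409 m².
Resultant F = γ·h_c·A = 13.97925 × 1.34608 × 2.409 = 45.3306 kN.
I_c = b·h³/12 = 3.3 × 0.73³/12 = 0.10698 m⁴.
Centre of pressure: y_p = y_c + I_c/(y_c·A) = 2.965 + 0.10698/(2.965 × 2.409) = 2.965 + 0.0149776 = 2.97998 m along the plane.
The resultant acts 0.365 + 0.0149776 = 0.379978 m (along the plate) below the hinge at the top edge, so the moment about the hinge is M = F × 0.379978 = 45.3306 × 0.379978 = 17.2246 kN·m.

M ≈ 17.22 kN·m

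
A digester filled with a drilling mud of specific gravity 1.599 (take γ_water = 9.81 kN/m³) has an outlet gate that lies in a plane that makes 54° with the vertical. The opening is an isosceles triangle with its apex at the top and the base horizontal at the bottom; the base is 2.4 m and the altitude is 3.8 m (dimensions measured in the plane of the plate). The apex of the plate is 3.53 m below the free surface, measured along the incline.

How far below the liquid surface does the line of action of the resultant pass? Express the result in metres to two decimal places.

γ = 1.599 × 9.81 = 15.68619 kN/m³.
The plate makes 54° with the vertical, i.e. θ = 90° − 54° = 36° to the horizontal. Measuring y along the incline from the free-surface line, vertical depth h = y·sinθ with sinθ = 0.587785.
With the apex up, the centroid sits 2h/3 = 2 × 3.8/3 = 2.53333 m below the apex, so y_c = 3.53 + 2.53333 = 6.06333 m and h_c = 6.06333 × 0.587785 = 3.56393 m.
A = ½ × 2.4 × 3.8 = 4.56 m².
Resultant F = γ·h_c·A = 15.68619 × 3.56393 × 4.56 = 254.924 kN.
I_c = b·h³/36 = 2.4 × 3.8³/36 = 3.65813 m⁴.
Centre of pressure: y_p = y_c + I_c/(y_c·A) = 6.06333 + 3.65813/(6.06333 × 4.56) = 6.06333 + 0.132307 = 6.19564 m along the plane.
Vertically, h_p = y_p·sinθ = 6.19564 × 0.587785 = 3.6417 m.

h_p = 3.64 m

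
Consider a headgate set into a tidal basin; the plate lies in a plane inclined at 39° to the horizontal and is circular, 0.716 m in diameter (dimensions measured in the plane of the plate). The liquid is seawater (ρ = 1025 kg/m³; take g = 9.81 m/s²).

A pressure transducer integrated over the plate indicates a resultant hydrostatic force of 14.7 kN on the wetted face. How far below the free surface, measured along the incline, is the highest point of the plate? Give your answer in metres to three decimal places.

y_top ≈ 5.411 m

γ = ρg = 1025 × 9.81 / 1000 = 10.05525 kN/m³.
A = π(0.358)² = 0.402639 m².
From F = γ·h_c·A, the centroid depth is h_c = 14.7/(10.05525 × 0.402639) = 3.63085 m.
Let θ = 39° be the plate's angle to the horizontal; measure y along the incline from where the plane meets the free surface. Vertical depth h = y·sinθ with sinθ = 0.629320.
Along the incline, y_c = h_c/sinθ = 3.63085/0.629320 = 5.76948 m.
The centroid is at the centre, 0.358 m below the top of the plate, so the highest point sits at y_top = 5.76948 − 0.358 = 5.41148 m along the incline.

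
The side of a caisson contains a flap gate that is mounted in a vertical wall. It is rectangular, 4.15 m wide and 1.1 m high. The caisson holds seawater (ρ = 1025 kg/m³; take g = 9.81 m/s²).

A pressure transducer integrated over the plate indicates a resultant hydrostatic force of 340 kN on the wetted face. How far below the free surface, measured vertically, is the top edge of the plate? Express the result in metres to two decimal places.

γ = ρg = 1025 × 9.81 / 1000 = 10.05525 kN/m³.
A = 4.15 × 1.1 = 4.565 m².
From F = γ·h_c·A, the centroid depth is h_c = 340/(10.05525 × 4.565) = 7.40705 m.
The centroid lies 1.1/2 = 0.55 m below the top edge, so the top edge sits at h_top = 7.40705 − 0.55 = 6.85705 m below the surface.

d_top ≈ 6.86 m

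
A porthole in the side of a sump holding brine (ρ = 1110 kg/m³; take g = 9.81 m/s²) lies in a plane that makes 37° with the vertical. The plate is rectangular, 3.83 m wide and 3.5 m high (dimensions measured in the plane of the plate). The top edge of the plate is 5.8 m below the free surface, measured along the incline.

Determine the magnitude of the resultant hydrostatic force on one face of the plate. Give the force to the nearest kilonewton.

γ = ρg = 1110 × 9.81 / 1000 = 10.8891 kN/m³.
The plate makes 37° with the vertical, i.e. θ = 90° − 37° = 53° to the horizontal. Measuring y along the incline from the free-surface line, vertical depth h = y·sinθ with sinθ = 0.798636.
The centroid lies 3.5/2 = 1.75 m below the top edge, so y_c = 5.8 + 1.75 = 7.55 m and h_c = 7.55 × 0.798636 = 6.0297 m.
A = 3.83 × 3.5 = 13.405 m².
Resultant F = γ·h_c·A = 10.8891 × 6.0297 × 13.405 = 880.146 kN.

F ≈ 880 kN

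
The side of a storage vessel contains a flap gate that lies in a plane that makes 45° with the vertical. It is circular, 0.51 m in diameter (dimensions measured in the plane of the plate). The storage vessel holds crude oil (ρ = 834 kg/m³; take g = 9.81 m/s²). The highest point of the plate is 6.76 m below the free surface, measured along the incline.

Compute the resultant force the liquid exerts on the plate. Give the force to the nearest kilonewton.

γ = ρg = 834 × 9.81 / 1000 = 8.18154 kN/m³.
The plate makes 45° with the vertical, i.e. θ = 90° − 45° = 45° to the horizontal. Measuring y along the incline from the free-surface line, vertical depth h = y·sinθ with sinθ = 0.707107.
The centroid is at the centre, 0.255 m below the top of the plate, so y_c = 6.76 + 0.255 = 7.015 m and h_c = 7.015 × 0.707107 = 4.96036 m.
A = π(0.255)² = 0.204282 m².
Resultant F = γ·h_c·A = 8.18154 × 4.96036 × 0.204282 = 8.29045 kN.

F ≈ 8 kN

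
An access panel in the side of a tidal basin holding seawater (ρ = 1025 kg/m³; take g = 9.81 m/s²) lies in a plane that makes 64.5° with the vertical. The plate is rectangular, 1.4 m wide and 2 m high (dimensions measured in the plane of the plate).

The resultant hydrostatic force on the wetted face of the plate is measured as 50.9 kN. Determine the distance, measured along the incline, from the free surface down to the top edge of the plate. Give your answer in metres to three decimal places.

y_top ≈ 3.199 m

γ = ρg = 1025 × 9.81 / 1000 = 10.05525 kN/m³.
A = 1.4 × 2 = 2.8 m².
From F = γ·h_c·A, the centroid depth is h_c = 50.9/(10.05525 × 2.8) = 1.80787 m.
The plate makes 64.5° with the vertical, i.e. θ = 90° − 64.5° = 25.5° to the horizontal. Measuring y along the incline from the free-surface line, vertical depth h = y·sinθ with sinθ = 0.430511.
Along the incline, y_c = h_c/sinθ = 1.80787/0.430511 = 4.19936 m.
The centroid lies 2/2 = 1 m below the top edge, so the top edge sits at y_top = 4.19936 − 1 = 3.19936 m along the incline.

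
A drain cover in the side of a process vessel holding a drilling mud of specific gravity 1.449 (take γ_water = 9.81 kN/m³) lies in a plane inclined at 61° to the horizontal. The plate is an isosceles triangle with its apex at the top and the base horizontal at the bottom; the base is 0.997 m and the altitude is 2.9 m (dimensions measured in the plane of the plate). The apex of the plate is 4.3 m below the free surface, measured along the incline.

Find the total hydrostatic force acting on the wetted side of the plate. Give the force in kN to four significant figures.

F ≈ 112.0 kN

γ = 1.449 × 9.81 = 14.21469 kN/m³.
Let θ = 61° be the plate's angle to the horizontal; measure y along the incline from where the plane meets the free surface. Vertical depth h = y·sinθ with sinθ = 0.874620.
With the apex up, the centroid sits 2h/3 = 2 × 2.9/3 = 1.93333 m below the apex, so y_c = 4.3 + 1.93333 = 6.23333 m and h_c = 6.23333 × 0.874620 = 5.4518 m.
A = ½ × 0.997 × 2.9 = 1.44565 m².
Resultant F = γ·h_c·A = 14.21469 × 5.4518 × 1.44565 = 112.032 kN.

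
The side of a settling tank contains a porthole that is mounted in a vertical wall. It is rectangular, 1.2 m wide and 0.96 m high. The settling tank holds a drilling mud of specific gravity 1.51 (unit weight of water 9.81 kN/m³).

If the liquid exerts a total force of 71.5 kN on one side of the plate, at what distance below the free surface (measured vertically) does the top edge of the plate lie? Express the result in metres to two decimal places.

γ = 1.51 × 9.81 = 14.8131 kN/m³.
A = 1.2 × 0.96 = 1.152 m².
From F = γ·h_c·A, the centroid depth is h_c = 71.5/(14.8131 × 1.152) = 4.18994 m.
The centroid lies 0.96/2 = 0.48 m below the top edge, so the top edge sits at h_top = 4.18994 − 0.48 = 3.70994 m below the surface.

d_top ≈ 3.71 m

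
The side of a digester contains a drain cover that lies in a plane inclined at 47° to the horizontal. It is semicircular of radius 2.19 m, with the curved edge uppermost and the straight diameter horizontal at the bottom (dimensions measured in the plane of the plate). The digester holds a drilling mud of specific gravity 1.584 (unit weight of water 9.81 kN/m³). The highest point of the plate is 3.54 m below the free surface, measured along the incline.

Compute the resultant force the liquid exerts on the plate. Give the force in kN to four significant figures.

γ = 1.584 × 9.81 = 15.53904 kN/m³.
Let θ = 47° be the plate's angle to the horizontal; measure y along the incline from where the plane meets the free surface. Vertical depth h = y·sinθ with sinθ = 0.731354.
The centroid lies 4r/(3π) = 0.929465 m above the diameter, so r − 4r/(3π) = 2.19 − 0.929465 = 1.26053 m below the topmost point, so y_c = 3.54 + 1.26053 = 4.80053 m and h_c = 4.80053 × 0.731354 = 3.51089 m.
A = πr²/2 = π × 2.19²/2 = 7.5337 m².
Resultant F = γ·h_c·A = 15.53904 × 3.51089 × 7.5337 = 411.007 kN.

F ≈ 411.0 kN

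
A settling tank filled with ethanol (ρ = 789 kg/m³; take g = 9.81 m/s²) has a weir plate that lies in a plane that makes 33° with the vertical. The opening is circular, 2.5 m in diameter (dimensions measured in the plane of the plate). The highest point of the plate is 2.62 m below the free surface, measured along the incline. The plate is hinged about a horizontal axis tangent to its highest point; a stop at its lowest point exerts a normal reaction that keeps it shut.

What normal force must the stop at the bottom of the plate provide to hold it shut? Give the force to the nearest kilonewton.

P ≈ 67 kN

γ = ρg = 789 × 9.81 / 1000 = 7.74009 kN/m³.
The plate makes 33° with the vertical, i.e. θ = 90° − 33° = 57° to the horizontal. Measuring y along the incline from the free-surface line, vertical depth h = y·sinθ with sinθ = 0.838671.
The centroid is at the centre, 1.25 m below the top of the plate, so y_c = 2.62 + 1.25 = 3.87 m and h_c = 3.87 × 0.838671 = 3.24566 m.
A = π(1.25)² = 4.90874 m².
Resultant F = γ·h_c·A = 7.74009 × 3.24566 × 4.90874 = 123.316 kN.
I_c = πr⁴/4 = π × 1.25⁴/4 = 1.91748 m⁴.
Centre of pressure: y_p = y_c + I_c/(y_c·A) = 3.87 + 1.91748/(3.87 × 4.90874) = 3.87 + 0.100937 = 3.97094 m along the plane.
The resultant acts 1.25 + 0.100937 = 1.35094 m (along the plate) below the hinge at the top edge, so the moment about the hinge is M = F × 1.35094 = 123.316 × 1.35094 = 166.593 kN·m.
A normal force at the bottom, 2.5 m from the hinge, must supply this moment: P = 166.593/2.5 = 66.6372 kN.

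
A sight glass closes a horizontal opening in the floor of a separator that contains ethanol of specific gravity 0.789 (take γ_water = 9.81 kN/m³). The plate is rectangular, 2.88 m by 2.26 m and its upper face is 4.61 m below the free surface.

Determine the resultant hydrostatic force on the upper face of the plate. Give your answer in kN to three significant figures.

γ = 0.789 × 9.81 = 7.74009 kN/m³.
The plate is horizontal, so pressure is uniform at p = γ·h = 7.74009 × 4.61 = 35.6818 kN/m².
A = 2.88 × 2.26 = 6.5088 m².
F = p·A = 35.6818 × 6.5088 = 232.246 kN.

F ≈ 232 kN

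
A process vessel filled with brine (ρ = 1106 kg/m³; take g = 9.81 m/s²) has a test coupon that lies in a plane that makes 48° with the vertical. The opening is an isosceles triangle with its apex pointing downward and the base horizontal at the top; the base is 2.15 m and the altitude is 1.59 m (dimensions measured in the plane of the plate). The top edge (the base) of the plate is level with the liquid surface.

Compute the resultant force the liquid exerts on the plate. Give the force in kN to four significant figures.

F ≈ 6.577 kN

γ = ρg = 1106 × 9.81 / 1000 = 10.84986 kN/m³.
The plate makes 48° with the vertical, i.e. θ = 90° − 48° = 42° to the horizontal. Measuring y along the incline from the free-surface line, vertical depth h = y·sinθ with sinθ = 0.669131.
With the apex down, the centroid sits h/3 = 1.59/3 = 0.53 m below the base (the top edge), so y_c = 0.53 m and h_c = 0.53 × 0.669131 = 0.354639 m.
A = ½ × 2.15 × 1.59 = 1.70925 m².
Resultant F = γ·h_c·A = 10.84986 × 0.354639 × 1.70925 = 6.57682 kN.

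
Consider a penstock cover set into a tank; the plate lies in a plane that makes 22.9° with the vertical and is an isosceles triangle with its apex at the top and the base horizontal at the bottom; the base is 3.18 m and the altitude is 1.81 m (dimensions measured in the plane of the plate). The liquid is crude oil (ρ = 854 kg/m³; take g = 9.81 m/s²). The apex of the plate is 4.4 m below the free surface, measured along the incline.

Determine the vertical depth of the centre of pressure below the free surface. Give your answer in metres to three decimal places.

γ = ρg = 854 × 9.81 / 1000 = 8.37774 kN/m³.
The plate makes 22.9° with the vertical, i.e. θ = 90° − 22.9° = 67.1° to the horizontal. Measuring y along the incline from the free-surface line, vertical depth h = y·sinθ with sinθ = 0.921185.
With the apex up, the centroid sits 2h/3 = 2 × 1.81/3 = 1.20667 m below the apex, so y_c = 4.4 + 1.20667 = 5.60667 m and h_c = 5.60667 × 0.921185 = 5.16478 m.
A = ½ × 3.18 × 1.81 = 2.8779 m².
Resultant F = γ·h_c·A = 8.37774 × 5.16478 × 2.8779 = 124.524 kN.
I_c = b·h³/36 = 3.18 × 1.81³/36 = 0.523794 m⁴.
Centre of pressure: y_p = y_c + I_c/(y_c·A) = 5.60667 + 0.523794/(5.60667 × 2.8779) = 5.60667 + 0.0324623 = 5.63913 m along the plane.
Vertically, h_p = y_p·sinθ = 5.63913 × 0.921185 = 5.19468 m.

h_p = 5.195 m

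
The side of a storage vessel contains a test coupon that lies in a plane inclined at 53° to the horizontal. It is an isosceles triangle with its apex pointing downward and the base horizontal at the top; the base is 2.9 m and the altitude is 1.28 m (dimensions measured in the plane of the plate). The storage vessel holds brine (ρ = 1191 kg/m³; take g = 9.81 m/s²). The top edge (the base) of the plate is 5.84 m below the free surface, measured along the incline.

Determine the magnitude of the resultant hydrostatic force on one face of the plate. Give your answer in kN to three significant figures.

F ≈ 109 kN

γ = ρg = 1191 × 9.81 / 1000 = 11.68371 kN/m³.
Let θ = 53° be the plate's angle to the horizontal; measure y along the incline from where the plane meets the free surface. Vertical depth h = y·sinθ with sinθ = 0.798636.
With the apex down, the centroid sits h/3 = 1.28/3 = 0.426667 m below the base (the top edge), so y_c = 5.84 + 0.426667 = 6.26667 m and h_c = 6.26667 × 0.798636 = 5.00479 m.
A = ½ × 2.9 × 1.28 = 1.856 m².
Resultant F = γ·h_c·A = 11.68371 × 5.00479 × 1.856 = 108.529 kN.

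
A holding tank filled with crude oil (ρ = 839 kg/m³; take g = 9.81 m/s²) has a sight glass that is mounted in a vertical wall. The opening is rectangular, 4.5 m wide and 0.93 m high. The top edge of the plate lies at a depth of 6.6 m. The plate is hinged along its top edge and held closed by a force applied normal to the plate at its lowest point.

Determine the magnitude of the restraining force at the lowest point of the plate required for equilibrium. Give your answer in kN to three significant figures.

γ = ρg = 839 × 9.81 / 1000 = 8.23059 kN/m³.
The centroid lies 0.93/2 = 0.465 m below the top edge, so the centroid depth is h_c = 6.6 + 0.465 = 7.065 m.
A = 4.5 × 0.93 = 4.185 m².
Resultant F = γ·h_c·A = 8.23059 × 7.065 × 4.185 = 243.354 kN.
I_c = b·h³/12 = 4.5 × 0.93³/12 = 0.301634 m⁴.
Centre of pressure: y_p = y_c + I_c/(y_c·A) = 7.065 + 0.301634/(7.065 × 4.185) = 7.065 + 0.0102017 = 7.0752 m along the plane.
The resultant acts 0.465 + 0.0102017 = 0.475202 m (along the plate) below the hinge at the top edge, so the moment about the hinge is M = F × 0.475202 = 243.354 × 0.475202 = 115.642 kN·m.
A normal force at the bottom, 0.93 m from the hinge, must supply this moment: P = 115.642/0.93 = 124.346 kN.

P ≈ 124 kN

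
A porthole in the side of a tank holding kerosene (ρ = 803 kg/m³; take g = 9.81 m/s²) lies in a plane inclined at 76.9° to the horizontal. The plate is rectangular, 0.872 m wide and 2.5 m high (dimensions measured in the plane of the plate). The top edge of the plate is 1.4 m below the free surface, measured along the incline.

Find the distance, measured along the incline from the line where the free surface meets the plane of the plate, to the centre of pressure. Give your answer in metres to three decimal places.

γ = ρg = 803 × 9.81 / 1000 = 7.87743 kN/m³.
Let θ = 76.9° be the plate's angle to the horizontal; measure y along the incline from where the plane meets the free surface. Vertical depth h = y·sinθ with sinθ = 0.973976.
The centroid lies 2.5/2 = 1.25 m below the top edge, so y_c = 1.4 + 1.25 = 2.65 m and h_c = 2.65 × 0.973976 = 2.58104 m.
A = 0.872 × 2.5 = 2.18 m².
Resultant F = γ·h_c·A = 7.87743 × 2.58104 × 2.18 = 44.3237 kN.
I_c = b·h³/12 = 0.872 × 2.5³/12 = 1.13542 m⁴.
Centre of pressure: y_p = y_c + I_c/(y_c·A) = 2.65 + 1.13542/(2.65 × 2.18) = 2.65 + 0.196541 = 2.84654 m along the plane.

y_p = 2.847 m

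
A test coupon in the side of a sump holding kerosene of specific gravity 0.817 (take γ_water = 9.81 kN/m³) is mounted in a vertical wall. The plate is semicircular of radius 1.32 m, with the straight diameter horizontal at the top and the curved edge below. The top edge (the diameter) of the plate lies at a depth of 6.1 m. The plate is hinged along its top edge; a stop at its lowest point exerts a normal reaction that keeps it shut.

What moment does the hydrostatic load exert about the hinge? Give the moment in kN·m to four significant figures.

M ≈ 84.52 kN·m

γ = 0.817 × 9.81 = 8.01477 kN/m³.
The centroid of a semicircle lies 4r/(3π) = 0.560225 m from the diameter, here below the top edge, so the centroid depth is h_c = 6.1 + 0.560225 = 6.66022 m.
A = πr²/2 = π × 1.32²/2 = 2.73696 m².
Resultant F = γ·h_c·A = 8.01477 × 6.66022 × 2.73696 = 146.099 kN.
I_c = (π/8 − 8/(9π))·r⁴ = 0.109757 × 1.32⁴ = 0.333218 m⁴.
Centre of pressure: y_p = y_c + I_c/(y_c·A) = 6.66022 + 0.333218/(6.66022 × 2.73696) = 6.66022 + 0.0182798 = 6.6785 m along the plane.
The resultant acts 0.560225 + 0.0182798 = 0.578505 m (along the plate) below the hinge at the top edge, so the moment about the hinge is M = F × 0.578505 = 146.099 × 0.578505 = 84.519 kN·m.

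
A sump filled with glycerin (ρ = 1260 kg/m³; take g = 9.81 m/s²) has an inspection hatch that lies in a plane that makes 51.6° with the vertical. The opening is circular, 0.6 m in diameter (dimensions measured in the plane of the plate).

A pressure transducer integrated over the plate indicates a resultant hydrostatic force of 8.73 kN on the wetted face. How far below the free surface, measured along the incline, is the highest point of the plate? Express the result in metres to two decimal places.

γ = ρg = 1260 × 9.81 / 1000 = 12.3606 kN/m³.
A = π(0.3)² = 0.282743 m².
From F = γ·h_c·A, the centroid depth is h_c = 8.73/(12.3606 × 0.282743) = 2.49794 m.
The plate makes 51.6° with the vertical, i.e. θ = 90° − 51.6° = 38.4° to the horizontal. Measuring y along the incline from the free-surface line, vertical depth h = y·sinθ with sinθ = 0.621148.
Along the incline, y_c = h_c/sinθ = 2.49794/0.621148 = 4.02149 m.
The centroid is at the centre, 0.3 m below the top of the plate, so the highest point sits at y_top = 4.02149 − 0.3 = 3.72149 m along the incline.

y_top ≈ 3.72 m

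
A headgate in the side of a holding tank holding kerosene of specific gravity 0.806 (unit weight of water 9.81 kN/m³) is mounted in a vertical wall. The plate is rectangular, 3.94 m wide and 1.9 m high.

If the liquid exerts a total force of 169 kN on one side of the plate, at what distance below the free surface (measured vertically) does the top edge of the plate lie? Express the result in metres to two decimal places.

d_top ≈ 1.91 m

γ = 0.806 × 9.81 = 7.90686 kN/m³.
A = 3.94 × 1.9 = 7.486 m².
From F = γ·h_c·A, the centroid depth is h_c = 169/(7.90686 × 7.486) = 2.85518 m.
The centroid lies 1.9/2 = 0.95 m below the top edge, so the top edge sits at h_top = 2.85518 − 0.95 = 1.90518 m below the surface.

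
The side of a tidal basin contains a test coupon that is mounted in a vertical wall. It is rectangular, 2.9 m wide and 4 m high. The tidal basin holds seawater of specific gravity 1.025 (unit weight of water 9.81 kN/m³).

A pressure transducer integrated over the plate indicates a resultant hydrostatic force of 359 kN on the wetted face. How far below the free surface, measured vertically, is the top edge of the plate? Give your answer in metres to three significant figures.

γ = 1.025 × 9.81 = 10.05525 kN/m³.
A = 2.9 × 4 = 11.6 m².
From F = γ·h_c·A, the centroid depth is h_c = 359/(10.05525 × 11.6) = 3.07782 m.
The centroid lies 4/2 = 2 m below the top edge, so the top edge sits at h_top = 3.07782 − 2 = 1.07782 m below the surface.

d_top ≈ 1.08 m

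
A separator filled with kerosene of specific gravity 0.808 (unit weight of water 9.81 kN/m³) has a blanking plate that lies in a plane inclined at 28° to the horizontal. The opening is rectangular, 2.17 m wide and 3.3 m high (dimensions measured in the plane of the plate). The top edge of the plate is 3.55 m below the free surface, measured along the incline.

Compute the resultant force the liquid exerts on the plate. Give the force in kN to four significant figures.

F ≈ 138.6 kN

γ = 0.808 × 9.81 = 7.92648 kN/m³.
Let θ = 28° be the plate's angle to the horizontal; measure y along the incline from where the plane meets the free surface. Vertical depth h = y·sinθ with sinθ = 0.469472.
The centroid lies 3.3/2 = 1.65 m below the top edge, so y_c = 3.55 + 1.65 = 5.2 m and h_c = 5.2 × 0.469472 = 2.44125 m.
A = 2.17 × 3.3 = 7.161 m².
Resultant F = γ·h_c·A = 7.92648 × 2.44125 × 7.161 = 138.569 kN.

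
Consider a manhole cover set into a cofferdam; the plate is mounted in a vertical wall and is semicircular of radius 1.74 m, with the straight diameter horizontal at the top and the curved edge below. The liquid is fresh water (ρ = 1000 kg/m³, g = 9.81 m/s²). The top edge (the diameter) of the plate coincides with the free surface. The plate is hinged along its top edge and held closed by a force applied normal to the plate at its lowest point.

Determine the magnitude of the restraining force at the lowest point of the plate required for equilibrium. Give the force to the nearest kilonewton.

γ = ρg = 1000 × 9.81 = 9810 N/m³ = 9.81 kN/m³.
The centroid of a semicircle lies 4r/(3π) = 0.738479 m from the diameter, here below the top edge, so the centroid depth is h_c = 0.738479 m.
A = πr²/2 = π × 1.74²/2 = 4.75574 m².
Resultant F = γ·h_c·A = 9.81 × 0.738479 × 4.75574 = 34.4529 kN.
I_c = (π/8 − 8/(9π))·r⁴ = 0.109757 × 1.74⁴ = 1.00607 m⁴.
Centre of pressure: y_p = y_c + I_c/(y_c·A) = 0.738479 + 1.00607/(0.738479 × 4.75574) = 0.738479 + 0.286465 = 1.02494 m along the plane.
The resultant acts 0.738479 + 0.286465 = 1.02494 m (along the plate) below the hinge at the top edge, so the moment about the hinge is M = F × 1.02494 = 34.4529 × 1.02494 = 35.3122 kN·m.
A normal force at the bottom, 1.74 m from the hinge, must supply this moment: P = 35.3122/1.74 = 20.2944 kN.

P ≈ 20 kN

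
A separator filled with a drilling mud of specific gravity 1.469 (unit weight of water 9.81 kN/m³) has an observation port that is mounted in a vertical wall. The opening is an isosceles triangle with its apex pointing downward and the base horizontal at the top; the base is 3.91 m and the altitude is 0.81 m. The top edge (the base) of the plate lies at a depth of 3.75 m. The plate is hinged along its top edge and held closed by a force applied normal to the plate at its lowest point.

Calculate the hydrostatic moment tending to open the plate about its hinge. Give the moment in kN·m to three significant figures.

γ = 1.469 × 9.81 = 14.41089 kN/m³.
With the apex down, the centroid sits h/3 = 0.81/3 = 0.27 m below the base (the top edge), so the centroid depth is h_c = 3.75 + 0.27 = 4.02 m.
A = ½ × 3.91 × 0.81 = 1.58355 m².
Resultant F = γ·h_c·A = 14.41089 × 4.02 × 1.58355 = 91.7379 kN.
I_c = b·h³/36 = 3.91 × 0.81³/36 = 0.0577204 m⁴.
Centre of pressure: y_p = y_c + I_c/(y_c·A) = 4.02 + 0.0577204/(4.02 × 1.58355) = 4.02 + 0.00906716 = 4.02907 m along the plane.
The resultant acts 0.27 + 0.00906716 = 0.279067 m (along the plate) below the hinge at the top edge, so the moment about the hinge is M = F × 0.279067 = 91.7379 × 0.279067 = 25.601 kN·m.

M ≈ 25.6 kN·m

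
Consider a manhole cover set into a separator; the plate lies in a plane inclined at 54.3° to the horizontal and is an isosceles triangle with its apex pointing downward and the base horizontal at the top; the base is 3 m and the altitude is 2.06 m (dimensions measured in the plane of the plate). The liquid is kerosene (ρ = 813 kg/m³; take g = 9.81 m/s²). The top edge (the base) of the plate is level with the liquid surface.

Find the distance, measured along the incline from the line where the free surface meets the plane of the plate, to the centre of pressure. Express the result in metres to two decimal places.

y_p = 1.03 m

γ = ρg = 813 × 9.81 / 1000 = 7.97553 kN/m³.
Let θ = 54.3° be the plate's angle to the horizontal; measure y along the incline from where the plane meets the free surface. Vertical depth h = y·sinθ with sinθ = 0.812084.
With the apex down, the centroid sits h/3 = 2.06/3 = 0.686667 m below the base (the top edge), so y_c = 0.686667 m and h_c = 0.686667 × 0.812084 = 0.557631 m.
A = ½ × 3 × 2.06 = 3.09 m².
Resultant F = γ·h_c·A = 7.97553 × 0.557631 × 3.09 = 13.7425 kN.
I_c = b·h³/36 = 3 × 2.06³/36 = 0.728485 m⁴.
Centre of pressure: y_p = y_c + I_c/(y_c·A) = 0.686667 + 0.728485/(0.686667 × 3.09) = 0.686667 + 0.343333 = 1.03 m along the plane.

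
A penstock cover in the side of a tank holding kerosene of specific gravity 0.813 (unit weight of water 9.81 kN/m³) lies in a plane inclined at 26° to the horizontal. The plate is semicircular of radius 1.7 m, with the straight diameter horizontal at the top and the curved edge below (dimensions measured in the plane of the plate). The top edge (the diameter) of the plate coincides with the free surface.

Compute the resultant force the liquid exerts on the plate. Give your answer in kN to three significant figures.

γ = 0.813 × 9.81 = 7.97553 kN/m³.
Let θ = 26° be the plate's angle to the horizontal; measure y along the incline from where the plane meets the free surface. Vertical depth h = y·sinθ with sinθ = 0.438371.
The centroid of a semicircle lies 4r/(3π) = 0.721502 m from the diameter, here below the top edge, so y_c = 0.721502 m and h_c = 0.721502 × 0.438371 = 0.316286 m.
A = πr²/2 = π × 1.7²/2 = 4.5396 m².
Resultant F = γ·h_c·A = 7.97553 × 0.316286 × 4.5396 = 11.4514 kN.

F ≈ 11.5 kN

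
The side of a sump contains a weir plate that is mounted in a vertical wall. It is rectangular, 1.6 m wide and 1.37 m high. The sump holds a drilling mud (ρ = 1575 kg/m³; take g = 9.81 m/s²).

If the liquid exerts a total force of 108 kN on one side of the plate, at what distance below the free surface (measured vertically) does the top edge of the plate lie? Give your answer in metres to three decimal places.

γ = ρg = 1575 × 9.81 / 1000 = 15.45075 kN/m³.
A = 1.6 × 1.37 = 2.192 m².
From F = γ·h_c·A, the centroid depth is h_c = 108/(15.45075 × 2.192) = 3.18885 m.
The centroid lies 1.37/2 = 0.685 m below the top edge, so the top edge sits at h_top = 3.18885 − 0.685 = 2.50385 m below the surface.

d_top ≈ 2.504 m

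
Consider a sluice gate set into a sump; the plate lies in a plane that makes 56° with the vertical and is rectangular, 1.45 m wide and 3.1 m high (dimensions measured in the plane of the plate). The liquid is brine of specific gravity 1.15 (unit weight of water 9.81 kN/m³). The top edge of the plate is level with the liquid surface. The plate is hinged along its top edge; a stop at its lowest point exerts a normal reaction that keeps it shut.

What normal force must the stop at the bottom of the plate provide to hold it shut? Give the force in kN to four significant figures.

γ = 1.15 × 9.81 = 11.2815 kN/m³.
The plate makes 56° with the vertical, i.e. θ = 90° − 56° = 34° to the horizontal. Measuring y along the incline from the free-surface line, vertical depth h = y·sinθ with sinθ = 0.559193.
The centroid lies 3.1/2 = 1.55 m below the top edge, so y_c = 1.55 m and h_c = 1.55 × 0.559193 = 0.866749 m.
A = 1.45 × 3.1 = 4.495 m².
Resultant F = γ·h_c·A = 11.2815 × 0.866749 × 4.495 = 43.9531 kN.
I_c = b·h³/12 = 1.45 × 3.1³/12 = 3.59975 m⁴.
Centre of pressure: y_p = y_c + I_c/(y_c·A) = 1.55 + 3.59975/(1.55 × 4.495) = 1.55 + 0.516667 = 2.06667 m along the plane.
The resultant acts 1.55 + 0.516667 = 2.06667 m (along the plate) below the hinge at the top edge, so the moment about the hinge is M = F × 2.06667 = 43.9531 × 2.06667 = 90.8366 kN·m.
A normal force at the bottom, 3.1 m from the hinge, must supply this moment: P = 90.8366/3.1 = 29.3021 kN.

P ≈ 29.30 kN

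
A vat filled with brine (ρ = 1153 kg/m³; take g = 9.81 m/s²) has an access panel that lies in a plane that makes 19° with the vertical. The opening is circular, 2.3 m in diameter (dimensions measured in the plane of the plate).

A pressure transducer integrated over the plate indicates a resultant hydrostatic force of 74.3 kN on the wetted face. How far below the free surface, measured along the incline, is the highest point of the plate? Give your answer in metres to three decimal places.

γ = ρg = 1153 × 9.81 / 1000 = 11.31093 kN/m³.
A = π(1.15)² = 4.15476 m².
From F = γ·h_c·A, the centroid depth is h_c = 74.3/(11.31093 × 4.15476) = 1.58105 m.
The plate makes 19° with the vertical, i.e. θ = 90° − 19° = 71° to the horizontal. Measuring y along the incline from the free-surface line, vertical depth h = y·sinθ with sinθ = 0.945519.
Along the incline, y_c = h_c/sinθ = 1.58105/0.945519 = 1.67215 m.
The centroid is at the centre, 1.15 m below the top of the plate, so the highest point sits at y_top = 1.67215 − 1.15 = 0.52215 m along the incline.

y_top ≈ 0.522 m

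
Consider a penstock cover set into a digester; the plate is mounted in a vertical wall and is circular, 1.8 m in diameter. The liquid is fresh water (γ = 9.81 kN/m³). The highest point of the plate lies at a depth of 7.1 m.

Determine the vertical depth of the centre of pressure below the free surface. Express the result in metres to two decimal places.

γ = 9.81 kN/m³.
The centroid is at the centre, 0.9 m below the top of the plate, so the centroid depth is h_c = 7.1 + 0.9 = 8 m.
A = π(0.9)² = 2.54469 m².
Resultant F = γ·h_c·A = 9.81 × 8 × 2.54469 = 199.707 kN.
I_c = πr⁴/4 = π × 0.9⁴/4 = 0.5153 m⁴.
Centre of pressure: y_p = y_c + I_c/(y_c·A) = 8 + 0.5153/(8 × 2.54469) = 8 + 0.0253125 = 8.02531 m along the plane.

h_p = 8.03 m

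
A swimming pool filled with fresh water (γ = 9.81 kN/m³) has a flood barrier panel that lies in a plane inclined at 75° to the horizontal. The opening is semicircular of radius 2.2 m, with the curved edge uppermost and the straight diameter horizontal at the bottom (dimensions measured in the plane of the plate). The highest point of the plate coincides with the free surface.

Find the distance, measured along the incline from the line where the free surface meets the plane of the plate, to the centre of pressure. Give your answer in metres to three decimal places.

y_p = 1.533 m

γ = 9.81 kN/m³.
Let θ = 75° be the plate's angle to the horizontal; measure y along the incline from where the plane meets the free surface. Vertical depth h = y·sinθ with sinθ = 0.965926.
The centroid lies 4r/(3π) = 0.933709 m above the diameter, so r − 4r/(3π) = 2.2 − 0.933709 = 1.26629 m below the topmost point, so y_c = 1.26629 m and h_c = 1.26629 × 0.965926 = 1.22314 m.
A = πr²/2 = π × 2.2²/2 = 7.60265 m².
Resultant F = γ·h_c·A = 9.81 × 1.22314 × 7.60265 = 91.2242 kN.
I_c = (π/8 − 8/(9π))·r⁴ = 0.109757 × 2.2⁴ = 2.57112 m⁴.
Centre of pressure: y_p = y_c + I_c/(y_c·A) = 1.26629 + 2.57112/(1.26629 × 7.60265) = 1.26629 + 0.267069 = 1.53336 m along the plane.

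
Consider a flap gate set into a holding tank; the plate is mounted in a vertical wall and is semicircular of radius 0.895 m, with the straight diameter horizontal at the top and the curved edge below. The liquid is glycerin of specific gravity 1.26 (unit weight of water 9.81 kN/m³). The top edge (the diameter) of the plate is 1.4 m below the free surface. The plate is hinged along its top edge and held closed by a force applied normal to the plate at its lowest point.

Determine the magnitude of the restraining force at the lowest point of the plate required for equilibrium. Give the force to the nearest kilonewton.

P ≈ 13 kN

γ = 1.26 × 9.81 = 12.3606 kN/m³.
The centroid of a semicircle lies 4r/(3π) = 0.37985 m from the diameter, here below the top edge, so the centroid depth is h_c = 1.4 + 0.37985 = 1.77985 m.
A = πr²/2 = π × 0.895²/2 = 1.25825 m².
Resultant F = γ·h_c·A = 12.3606 × 1.77985 × 1.25825 = 27.6815 kN.
I_c = (π/8 − 8/(9π))·r⁴ = 0.109757 × 0.895⁴ = 0.0704246 m⁴.
Centre of pressure: y_p = y_c + I_c/(y_c·A) = 1.77985 + 0.0704246/(1.77985 × 1.25825) = 1.77985 + 0.0314466 = 1.8113 m along the plane.
The resultant acts 0.37985 + 0.0314466 = 0.411297 m (along the plate) below the hinge at the top edge, so the moment about the hinge is M = F × 0.411297 = 27.6815 × 0.411297 = 11.3853 kN·m.
A normal force at the bottom, 0.895 m from the hinge, must supply this moment: P = 11.3853/0.895 = 12.721 kN.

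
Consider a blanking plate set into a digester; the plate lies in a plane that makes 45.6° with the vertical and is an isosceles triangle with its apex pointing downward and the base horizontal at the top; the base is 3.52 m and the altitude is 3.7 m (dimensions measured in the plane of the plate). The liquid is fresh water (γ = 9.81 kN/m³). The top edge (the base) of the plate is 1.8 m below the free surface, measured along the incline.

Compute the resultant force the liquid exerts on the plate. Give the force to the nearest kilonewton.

γ = 9.81 kN/m³.
The plate makes 45.6° with the vertical, i.e. θ = 90° − 45.6° = 44.4° to the horizontal. Measuring y along the incline from the free-surface line, vertical depth h = y·sinθ with sinθ = 0.699663.
With the apex down, the centroid sits h/3 = 3.7/3 = 1.23333 m below the base (the top edge), so y_c = 1.8 + 1.23333 = 3.03333 m and h_c = 3.03333 × 0.699663 = 2.12231 m.
A = ½ × 3.52 × 3.7 = 6.512 m².
Resultant F = γ·h_c·A = 9.81 × 2.12231 × 6.512 = 135.579 kN.

F ≈ 136 kN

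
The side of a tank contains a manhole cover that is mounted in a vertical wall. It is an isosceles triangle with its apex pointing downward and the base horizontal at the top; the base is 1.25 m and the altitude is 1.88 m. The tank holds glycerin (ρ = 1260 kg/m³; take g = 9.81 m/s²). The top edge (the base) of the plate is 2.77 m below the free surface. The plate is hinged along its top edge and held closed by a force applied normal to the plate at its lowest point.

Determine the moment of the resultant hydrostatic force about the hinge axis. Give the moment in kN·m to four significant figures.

M ≈ 33.77 kN·m

γ = ρg = 1260 × 9.81 / 1000 = 12.3606 kN/m³.
With the apex down, the centroid sits h/3 = 1.88/3 = 0.626667 m below the base (the top edge), so the centroid depth is h_c = 2.77 + 0.626667 = 3.39667 m.
A = ½ × 1.25 × 1.88 = 1.175 m².
Resultant F = γ·h_c·A = 12.3606 × 3.39667 × 1.175 = 49.3322 kN.
I_c = b·h³/36 = 1.25 × 1.88³/36 = 0.230718 m⁴.
Centre of pressure: y_p = y_c + I_c/(y_c·A) = 3.39667 + 0.230718/(3.39667 × 1.175) = 3.39667 + 0.0578083 = 3.45448 m along the plane.
The resultant acts 0.626667 + 0.0578083 = 0.684475 m (along the plate) below the hinge at the top edge, so the moment about the hinge is M = F × 0.684475 = 49.3322 × 0.684475 = 33.7667 kN·m.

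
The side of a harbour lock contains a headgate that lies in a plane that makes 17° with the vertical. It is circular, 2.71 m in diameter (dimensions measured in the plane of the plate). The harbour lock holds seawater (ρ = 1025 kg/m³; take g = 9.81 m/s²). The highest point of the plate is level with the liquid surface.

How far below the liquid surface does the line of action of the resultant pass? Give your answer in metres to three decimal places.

γ = ρg = 1025 × 9.81 / 1000 = 10.05525 kN/m³.
The plate makes 17° with the vertical, i.e. θ = 90° − 17° = 73° to the horizontal. Measuring y along the incline from the free-surface line, vertical depth h = y·sinθ with sinθ = 0.956305.
The centroid is at the centre, 1.355 m below the top of the plate, so y_c = 1.355 m and h_c = 1.355 × 0.956305 = 1.29579 m.
A = π(1.355)² = 5.76804 m².
Resultant F = γ·h_c·A = 10.05525 × 1.29579 × 5.76804 = 75.1546 kN.
I_c = πr⁴/4 = π × 1.355⁴/4 = 2.64757 m⁴.
Centre of pressure: y_p = y_c + I_c/(y_c·A) = 1.355 + 2.64757/(1.355 × 5.76804) = 1.355 + 0.33875 = 1.69375 m along the plane.
Vertically, h_p = y_p·sinθ = 1.69375 × 0.956305 = 1.61974 m.

h_p = 1.620 m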